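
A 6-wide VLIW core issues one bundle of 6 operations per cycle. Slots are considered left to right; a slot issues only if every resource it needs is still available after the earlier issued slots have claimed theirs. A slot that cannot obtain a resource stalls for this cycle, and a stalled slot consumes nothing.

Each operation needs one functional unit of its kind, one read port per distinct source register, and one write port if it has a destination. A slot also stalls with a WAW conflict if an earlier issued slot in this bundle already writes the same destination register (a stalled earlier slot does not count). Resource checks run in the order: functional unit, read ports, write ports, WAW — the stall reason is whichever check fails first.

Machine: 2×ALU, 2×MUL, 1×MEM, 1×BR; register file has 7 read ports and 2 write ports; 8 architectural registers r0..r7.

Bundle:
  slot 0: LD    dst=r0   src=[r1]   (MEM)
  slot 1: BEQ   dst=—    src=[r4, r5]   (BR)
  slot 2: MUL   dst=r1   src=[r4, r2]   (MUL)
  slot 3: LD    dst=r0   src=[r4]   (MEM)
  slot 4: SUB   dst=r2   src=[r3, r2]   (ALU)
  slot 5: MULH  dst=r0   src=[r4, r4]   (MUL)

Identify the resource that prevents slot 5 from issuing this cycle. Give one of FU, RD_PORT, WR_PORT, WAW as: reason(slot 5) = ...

reason(slot 5) = WR_PORT

#0 MEM src=r1 dispatched  <A:2 Mu:2 Ld:0 B:1 rd:6 wr:1>
#1 BR src=r4,r5 dispatched  <A:2 Mu:2 Ld:0 B:0 rd:4 wr:1>
#2 MUL src=r4,r2 dispatched  <A:2 Mu:1 Ld:0 B:0 rd:2 wr:0>
#3 MEM src=r4 held:FU  <A:2 Mu:1 Ld:0 B:0 rd:2 wr:0>
#4 ALU src=r3,r2 held:WR_PORT  <A:2 Mu:1 Ld:0 B:0 rd:2 wr:0>
#5 MUL src=r4,r4 held:WR_PORT  <A:2 Mu:1 Ld:0 B:0 rd:2 wr:0>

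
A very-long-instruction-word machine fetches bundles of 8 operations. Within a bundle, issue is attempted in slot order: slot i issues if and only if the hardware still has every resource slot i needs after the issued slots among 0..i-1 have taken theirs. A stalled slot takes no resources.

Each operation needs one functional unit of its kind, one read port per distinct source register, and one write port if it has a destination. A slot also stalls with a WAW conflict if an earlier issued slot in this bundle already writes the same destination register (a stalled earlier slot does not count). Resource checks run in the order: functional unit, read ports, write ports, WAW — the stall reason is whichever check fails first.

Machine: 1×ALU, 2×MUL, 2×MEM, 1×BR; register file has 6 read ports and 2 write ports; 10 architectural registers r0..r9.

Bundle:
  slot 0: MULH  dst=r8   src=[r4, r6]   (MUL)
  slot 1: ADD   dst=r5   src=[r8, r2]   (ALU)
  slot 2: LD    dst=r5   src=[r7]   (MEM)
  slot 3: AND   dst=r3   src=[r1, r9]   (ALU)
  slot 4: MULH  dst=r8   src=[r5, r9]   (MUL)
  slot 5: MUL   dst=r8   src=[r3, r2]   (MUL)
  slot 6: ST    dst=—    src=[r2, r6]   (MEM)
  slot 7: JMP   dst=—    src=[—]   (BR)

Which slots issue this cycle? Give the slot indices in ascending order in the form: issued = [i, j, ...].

  0. MUL→r8 ⇒ go  {1A/1Mu/2Ld/1B | 4r 1w}
  1. ALU→r5 ⇒ go  {0A/1Mu/2Ld/1B | 2r 0w}
  2. MEM→r5 ⇒ no(WR_PORT)  {0A/1Mu/2Ld/1B | 2r 0w}
  3. ALU→r3 ⇒ no(FU)  {0A/1Mu/2Ld/1B | 2r 0w}
  4. MUL→r8 ⇒ no(WR_PORT)  {0A/1Mu/2Ld/1B | 2r 0w}
  5. MUL→r8 ⇒ no(WR_PORT)  {0A/1Mu/2Ld/1B | 2r 0w}
  6. MEM ⇒ go  {0A/1Mu/1Ld/1B | 0r 0w}
  7. BR ⇒ go  {0A/1Mu/1Ld/0B | 0r 0w}

issued = [0, 1, 6, 7]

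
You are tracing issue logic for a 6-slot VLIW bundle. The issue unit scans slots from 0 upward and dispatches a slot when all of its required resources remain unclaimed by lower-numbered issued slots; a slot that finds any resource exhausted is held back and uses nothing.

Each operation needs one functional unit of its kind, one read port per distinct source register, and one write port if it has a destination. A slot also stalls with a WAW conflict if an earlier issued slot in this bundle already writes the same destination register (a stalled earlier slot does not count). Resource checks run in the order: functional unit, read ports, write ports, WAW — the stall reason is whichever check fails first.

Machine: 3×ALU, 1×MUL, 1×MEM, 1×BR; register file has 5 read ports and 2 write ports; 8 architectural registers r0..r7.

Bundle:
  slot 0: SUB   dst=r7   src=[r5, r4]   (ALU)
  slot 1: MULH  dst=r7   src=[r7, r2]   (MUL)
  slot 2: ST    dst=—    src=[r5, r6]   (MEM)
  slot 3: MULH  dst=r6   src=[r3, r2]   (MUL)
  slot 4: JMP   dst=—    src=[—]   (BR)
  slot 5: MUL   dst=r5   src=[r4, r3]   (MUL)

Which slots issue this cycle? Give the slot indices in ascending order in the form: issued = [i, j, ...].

issued = [0, 2, 4]

#0 ALU src=r5,r4 dispatched  <A:2 Mu:1 Ld:1 B:1 rd:3 wr:1>
#1 MUL src=r7,r2 held:WAW  <A:2 Mu:1 Ld:1 B:1 rd:3 wr:1>
#2 MEM src=r5,r6 dispatched  <A:2 Mu:1 Ld:0 B:1 rd:1 wr:1>
#3 MUL src=r3,r2 held:RD_PORT  <A:2 Mu:1 Ld:0 B:1 rd:1 wr:1>
#4 BR src=- dispatched  <A:2 Mu:1 Ld:0 B:0 rd:1 wr:1>
#5 MUL src=r4,r3 held:RD_PORT  <A:2 Mu:1 Ld:0 B:0 rd:1 wr:1>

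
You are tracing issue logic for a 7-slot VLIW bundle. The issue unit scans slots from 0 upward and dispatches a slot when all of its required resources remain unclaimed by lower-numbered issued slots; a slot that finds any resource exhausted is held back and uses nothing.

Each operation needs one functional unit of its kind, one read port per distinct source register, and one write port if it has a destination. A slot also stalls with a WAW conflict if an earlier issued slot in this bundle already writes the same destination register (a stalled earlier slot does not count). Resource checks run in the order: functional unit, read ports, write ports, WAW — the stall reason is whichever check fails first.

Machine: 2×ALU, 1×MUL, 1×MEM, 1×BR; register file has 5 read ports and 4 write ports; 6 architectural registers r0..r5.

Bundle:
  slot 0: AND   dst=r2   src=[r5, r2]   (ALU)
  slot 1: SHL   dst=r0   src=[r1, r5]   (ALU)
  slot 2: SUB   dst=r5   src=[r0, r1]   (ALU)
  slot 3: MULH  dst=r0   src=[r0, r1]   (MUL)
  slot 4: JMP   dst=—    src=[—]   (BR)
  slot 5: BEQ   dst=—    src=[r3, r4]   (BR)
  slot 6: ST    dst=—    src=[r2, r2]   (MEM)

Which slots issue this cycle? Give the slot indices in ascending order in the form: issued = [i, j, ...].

[0] ALU needs rd=2 wr=1: ok; after: ALU=1 MUL=1 MEM=1 BR=1, R=3, W=3
[1] ALU needs rd=2 wr=1: ok; after: ALU=0 MUL=1 MEM=1 BR=1, R=1, W=2
[2] ALU needs rd=2 wr=1: FU; after: ALU=0 MUL=1 MEM=1 BR=1, R=1, W=2
[3] MUL needs rd=2 wr=1: RD_PORT; after: ALU=0 MUL=1 MEM=1 BR=1, R=1, W=2
[4] BR needs rd=0 wr=0: ok; after: ALU=0 MUL=1 MEM=1 BR=0, R=1, W=2
[5] BR needs rd=2 wr=0: FU; after: ALU=0 MUL=1 MEM=1 BR=0, R=1, W=2
[6] MEM needs rd=1 wr=0: ok; after: ALU=0 MUL=1 MEM=0 BR=0, R=0, W=2

issued = [0, 1, 4, 6]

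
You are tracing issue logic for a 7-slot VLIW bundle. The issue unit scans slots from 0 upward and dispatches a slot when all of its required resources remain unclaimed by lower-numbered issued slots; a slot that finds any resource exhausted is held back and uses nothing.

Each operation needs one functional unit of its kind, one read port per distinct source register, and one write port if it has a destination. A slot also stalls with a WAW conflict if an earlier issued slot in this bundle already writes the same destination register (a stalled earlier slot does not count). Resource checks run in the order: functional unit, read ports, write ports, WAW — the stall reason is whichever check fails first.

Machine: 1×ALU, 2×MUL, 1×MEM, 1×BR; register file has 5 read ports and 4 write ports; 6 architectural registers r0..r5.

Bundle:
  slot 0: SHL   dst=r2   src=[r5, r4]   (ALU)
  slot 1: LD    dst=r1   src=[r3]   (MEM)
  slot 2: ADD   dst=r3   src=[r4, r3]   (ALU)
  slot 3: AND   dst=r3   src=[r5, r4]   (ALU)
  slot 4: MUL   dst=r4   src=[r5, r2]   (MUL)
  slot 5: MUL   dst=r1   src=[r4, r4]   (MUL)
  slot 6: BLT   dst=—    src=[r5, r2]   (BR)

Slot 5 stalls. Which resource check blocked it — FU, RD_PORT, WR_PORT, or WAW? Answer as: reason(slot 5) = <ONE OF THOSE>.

reason(slot 5) = RD_PORT

[0] ALU needs rd=2 wr=1: ok; after: ALU=0 MUL=2 MEM=1 BR=1, R=3, W=3
[1] MEM needs rd=1 wr=1: ok; after: ALU=0 MUL=2 MEM=0 BR=1, R=2, W=2
[2] ALU needs rd=2 wr=1: FU; after: ALU=0 MUL=2 MEM=0 BR=1, R=2, W=2
[3] ALU needs rd=2 wr=1: FU; after: ALU=0 MUL=2 MEM=0 BR=1, R=2, W=2
[4] MUL needs rd=2 wr=1: ok; after: ALU=0 MUL=1 MEM=0 BR=1, R=0, W=1
[5] MUL needs rd=1 wr=1: RD_PORT; after: ALU=0 MUL=1 MEM=0 BR=1, R=0, W=1
[6] BR needs rd=2 wr=0: RD_PORT; after: ALU=0 MUL=1 MEM=0 BR=1, R=0, W=1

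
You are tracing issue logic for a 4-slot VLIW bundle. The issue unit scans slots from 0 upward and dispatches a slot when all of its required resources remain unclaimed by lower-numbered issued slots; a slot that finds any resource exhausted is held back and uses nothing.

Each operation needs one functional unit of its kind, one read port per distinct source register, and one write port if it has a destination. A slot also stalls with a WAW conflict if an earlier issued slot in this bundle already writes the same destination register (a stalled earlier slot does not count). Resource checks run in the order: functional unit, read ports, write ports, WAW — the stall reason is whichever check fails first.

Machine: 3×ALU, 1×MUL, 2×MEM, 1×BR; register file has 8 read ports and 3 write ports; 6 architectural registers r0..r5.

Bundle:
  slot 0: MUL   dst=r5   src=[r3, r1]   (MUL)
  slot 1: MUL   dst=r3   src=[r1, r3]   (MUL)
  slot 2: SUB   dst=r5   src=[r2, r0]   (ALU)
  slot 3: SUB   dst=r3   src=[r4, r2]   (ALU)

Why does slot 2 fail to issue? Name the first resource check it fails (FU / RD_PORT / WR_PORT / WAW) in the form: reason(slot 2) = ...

reason(slot 2) = WAW

#0 MUL src=r3,r1 dispatched  <A:3 Mu:0 Ld:2 B:1 rd:6 wr:2>
#1 MUL src=r1,r3 held:FU  <A:3 Mu:0 Ld:2 B:1 rd:6 wr:2>
#2 ALU src=r2,r0 held:WAW  <A:3 Mu:0 Ld:2 B:1 rd:6 wr:2>
#3 ALU src=r4,r2 dispatched  <A:2 Mu:0 Ld:2 B:1 rd:4 wr:1>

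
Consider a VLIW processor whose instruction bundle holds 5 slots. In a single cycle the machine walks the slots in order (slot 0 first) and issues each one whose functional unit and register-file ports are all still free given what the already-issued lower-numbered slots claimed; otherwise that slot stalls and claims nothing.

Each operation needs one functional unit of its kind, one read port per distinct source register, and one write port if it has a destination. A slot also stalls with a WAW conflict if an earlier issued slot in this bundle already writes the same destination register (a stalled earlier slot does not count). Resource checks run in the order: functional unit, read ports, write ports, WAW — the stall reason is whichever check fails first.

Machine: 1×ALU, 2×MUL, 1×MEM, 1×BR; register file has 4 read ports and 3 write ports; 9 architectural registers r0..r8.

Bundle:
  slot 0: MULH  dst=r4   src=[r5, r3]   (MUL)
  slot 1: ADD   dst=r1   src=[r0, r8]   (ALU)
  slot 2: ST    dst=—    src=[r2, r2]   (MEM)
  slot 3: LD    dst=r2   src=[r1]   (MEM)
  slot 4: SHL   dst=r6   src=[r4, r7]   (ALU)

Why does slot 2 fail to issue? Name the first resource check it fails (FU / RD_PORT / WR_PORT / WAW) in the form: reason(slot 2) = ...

  0. MUL→r4 ⇒ go  {1A/1Mu/1Ld/1B | 2r 2w}
  1. ALU→r1 ⇒ go  {0A/1Mu/1Ld/1B | 0r 1w}
  2. MEM ⇒ no(RD_PORT)  {0A/1Mu/1Ld/1B | 0r 1w}
  3. MEM→r2 ⇒ no(RD_PORT)  {0A/1Mu/1Ld/1B | 0r 1w}
  4. ALU→r6 ⇒ no(FU)  {0A/1Mu/1Ld/1B | 0r 1w}

reason(slot 2) = RD_PORT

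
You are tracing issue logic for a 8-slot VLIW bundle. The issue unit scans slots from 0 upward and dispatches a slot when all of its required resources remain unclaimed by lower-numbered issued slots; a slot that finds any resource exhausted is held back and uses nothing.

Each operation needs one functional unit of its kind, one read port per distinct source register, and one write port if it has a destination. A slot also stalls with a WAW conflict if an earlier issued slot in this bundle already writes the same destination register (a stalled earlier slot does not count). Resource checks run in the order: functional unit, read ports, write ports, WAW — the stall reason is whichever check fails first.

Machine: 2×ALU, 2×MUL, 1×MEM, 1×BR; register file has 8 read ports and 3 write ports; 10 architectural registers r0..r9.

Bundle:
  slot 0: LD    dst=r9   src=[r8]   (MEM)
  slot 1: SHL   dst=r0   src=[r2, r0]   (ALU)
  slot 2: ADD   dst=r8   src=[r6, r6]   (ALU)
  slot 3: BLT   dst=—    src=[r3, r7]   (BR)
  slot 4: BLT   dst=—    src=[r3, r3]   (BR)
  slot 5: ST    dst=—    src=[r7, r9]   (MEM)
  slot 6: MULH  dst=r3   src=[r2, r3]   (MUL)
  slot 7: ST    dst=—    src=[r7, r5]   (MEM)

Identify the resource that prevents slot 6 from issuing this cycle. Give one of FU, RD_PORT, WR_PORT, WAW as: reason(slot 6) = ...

  0. MEM→r9 ⇒ go  {2A/2Mu/0Ld/1B | 7r 2w}
  1. ALU→r0 ⇒ go  {1A/2Mu/0Ld/1B | 5r 1w}
  2. ALU→r8 ⇒ go  {0A/2Mu/0Ld/1B | 4r 0w}
  3. BR ⇒ go  {0A/2Mu/0Ld/0B | 2r 0w}
  4. BR ⇒ no(FU)  {0A/2Mu/0Ld/0B | 2r 0w}
  5. MEM ⇒ no(FU)  {0A/2Mu/0Ld/0B | 2r 0w}
  6. MUL→r3 ⇒ no(WR_PORT)  {0A/2Mu/0Ld/0B | 2r 0w}
  7. MEM ⇒ no(FU)  {0A/2Mu/0Ld/0B | 2r 0w}

reason(slot 6) = WR_PORT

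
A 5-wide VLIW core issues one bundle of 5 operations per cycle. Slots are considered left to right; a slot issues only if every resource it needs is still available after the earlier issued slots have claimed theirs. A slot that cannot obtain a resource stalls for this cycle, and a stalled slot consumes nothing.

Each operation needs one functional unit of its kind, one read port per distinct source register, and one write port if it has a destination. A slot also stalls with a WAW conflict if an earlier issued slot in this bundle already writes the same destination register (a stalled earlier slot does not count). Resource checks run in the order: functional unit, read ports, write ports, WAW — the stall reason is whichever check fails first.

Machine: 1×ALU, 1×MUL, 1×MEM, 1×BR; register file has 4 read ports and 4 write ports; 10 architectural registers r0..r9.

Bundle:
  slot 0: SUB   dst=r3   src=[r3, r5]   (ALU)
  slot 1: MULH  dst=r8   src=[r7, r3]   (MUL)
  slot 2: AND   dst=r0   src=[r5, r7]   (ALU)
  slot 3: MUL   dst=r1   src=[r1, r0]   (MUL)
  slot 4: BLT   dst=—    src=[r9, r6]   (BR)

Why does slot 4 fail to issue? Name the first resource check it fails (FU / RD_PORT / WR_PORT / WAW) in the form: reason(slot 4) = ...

reason(slot 4) = RD_PORT

(0) want 1×ALU +2rd +1wr — yes → AL0|MU1|ME1|BR1|rd2|wr3
(1) want 1×MUL +2rd +1wr — yes → AL0|MU0|ME1|BR1|rd0|wr2
(2) want 1×ALU +2rd +1wr — FU → AL0|MU0|ME1|BR1|rd0|wr2
(3) want 1×MUL +2rd +1wr — FU → AL0|MU0|ME1|BR1|rd0|wr2
(4) want 1×BR +2rd +0wr — RD_PORT → AL0|MU0|ME1|BR1|rd0|wr2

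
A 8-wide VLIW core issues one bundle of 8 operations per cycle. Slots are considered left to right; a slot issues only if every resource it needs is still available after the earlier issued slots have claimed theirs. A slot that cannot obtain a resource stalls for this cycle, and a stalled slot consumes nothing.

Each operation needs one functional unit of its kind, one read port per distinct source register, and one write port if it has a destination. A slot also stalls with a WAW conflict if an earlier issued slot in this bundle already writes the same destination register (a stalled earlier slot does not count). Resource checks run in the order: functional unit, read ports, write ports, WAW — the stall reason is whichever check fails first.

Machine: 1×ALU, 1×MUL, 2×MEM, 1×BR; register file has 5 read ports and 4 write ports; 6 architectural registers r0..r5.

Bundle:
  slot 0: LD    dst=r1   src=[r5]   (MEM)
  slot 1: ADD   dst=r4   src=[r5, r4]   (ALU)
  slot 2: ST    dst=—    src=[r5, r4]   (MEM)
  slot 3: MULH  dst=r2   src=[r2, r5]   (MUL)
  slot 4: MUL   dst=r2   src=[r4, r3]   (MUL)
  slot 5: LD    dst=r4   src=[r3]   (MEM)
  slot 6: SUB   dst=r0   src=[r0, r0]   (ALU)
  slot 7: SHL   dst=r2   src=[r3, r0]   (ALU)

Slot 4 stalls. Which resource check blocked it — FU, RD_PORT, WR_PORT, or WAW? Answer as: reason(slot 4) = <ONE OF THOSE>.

reason(slot 4) = RD_PORT

(0) want 1×MEM +1rd +1wr — yes → AL1|MU1|ME1|BR1|rd4|wr3
(1) want 1×ALU +2rd +1wr — yes → AL0|MU1|ME1|BR1|rd2|wr2
(2) want 1×MEM +2rd +0wr — yes → AL0|MU1|ME0|BR1|rd0|wr2
(3) want 1×MUL +2rd +1wr — RD_PORT → AL0|MU1|ME0|BR1|rd0|wr2
(4) want 1×MUL +2rd +1wr — RD_PORT → AL0|MU1|ME0|BR1|rd0|wr2
(5) want 1×MEM +1rd +1wr — FU → AL0|MU1|ME0|BR1|rd0|wr2
(6) want 1×ALU +1rd +1wr — FU → AL0|MU1|ME0|BR1|rd0|wr2
(7) want 1×ALU +2rd +1wr — FU → AL0|MU1|ME0|BR1|rd0|wr2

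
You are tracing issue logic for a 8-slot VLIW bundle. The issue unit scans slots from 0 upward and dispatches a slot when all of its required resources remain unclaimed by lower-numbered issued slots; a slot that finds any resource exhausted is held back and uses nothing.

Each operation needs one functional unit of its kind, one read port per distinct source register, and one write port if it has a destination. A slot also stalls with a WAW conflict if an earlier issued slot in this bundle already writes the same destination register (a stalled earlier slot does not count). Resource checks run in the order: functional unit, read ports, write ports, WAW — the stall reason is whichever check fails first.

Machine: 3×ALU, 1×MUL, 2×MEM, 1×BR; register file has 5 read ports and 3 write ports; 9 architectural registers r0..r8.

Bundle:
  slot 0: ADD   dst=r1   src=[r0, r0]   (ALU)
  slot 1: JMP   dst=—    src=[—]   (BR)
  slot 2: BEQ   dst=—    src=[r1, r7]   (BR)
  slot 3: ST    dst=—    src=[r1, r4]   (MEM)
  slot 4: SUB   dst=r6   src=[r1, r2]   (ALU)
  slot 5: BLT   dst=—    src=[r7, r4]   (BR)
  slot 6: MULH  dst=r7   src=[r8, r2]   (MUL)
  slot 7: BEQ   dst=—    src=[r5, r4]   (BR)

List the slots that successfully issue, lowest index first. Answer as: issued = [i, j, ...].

[0] ALU needs rd=1 wr=1: ok; after: ALU=2 MUL=1 MEM=2 BR=1, R=4, W=2
[1] BR needs rd=0 wr=0: ok; after: ALU=2 MUL=1 MEM=2 BR=0, R=4, W=2
[2] BR needs rd=2 wr=0: FU; after: ALU=2 MUL=1 MEM=2 BR=0, R=4, W=2
[3] MEM needs rd=2 wr=0: ok; after: ALU=2 MUL=1 MEM=1 BR=0, R=2, W=2
[4] ALU needs rd=2 wr=1: ok; after: ALU=1 MUL=1 MEM=1 BR=0, R=0, W=1
[5] BR needs rd=2 wr=0: FU; after: ALU=1 MUL=1 MEM=1 BR=0, R=0, W=1
[6] MUL needs rd=2 wr=1: RD_PORT; after: ALU=1 MUL=1 MEM=1 BR=0, R=0, W=1
[7] BR needs rd=2 wr=0: FU; after: ALU=1 MUL=1 MEM=1 BR=0, R=0, W=1

issued = [0, 1, 3, 4]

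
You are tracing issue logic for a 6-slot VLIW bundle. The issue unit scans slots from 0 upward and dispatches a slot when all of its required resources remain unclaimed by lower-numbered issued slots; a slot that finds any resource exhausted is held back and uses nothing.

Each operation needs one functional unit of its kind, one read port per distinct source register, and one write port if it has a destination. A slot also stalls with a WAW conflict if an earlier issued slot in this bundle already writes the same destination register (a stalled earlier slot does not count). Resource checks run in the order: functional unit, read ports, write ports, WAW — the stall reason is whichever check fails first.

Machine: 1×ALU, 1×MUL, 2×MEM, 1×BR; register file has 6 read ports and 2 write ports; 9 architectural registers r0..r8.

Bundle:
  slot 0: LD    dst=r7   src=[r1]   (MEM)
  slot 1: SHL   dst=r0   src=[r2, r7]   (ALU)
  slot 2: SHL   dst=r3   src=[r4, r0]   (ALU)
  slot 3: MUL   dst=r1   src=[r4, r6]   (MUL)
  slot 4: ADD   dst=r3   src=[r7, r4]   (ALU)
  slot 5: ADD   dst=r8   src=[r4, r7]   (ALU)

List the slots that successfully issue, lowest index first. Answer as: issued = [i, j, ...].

issued = [0, 1]

slot 0 (MEM): ISSUE — free A1,Mu1,Ld1,B1 rp5 wp1
slot 1 (ALU): ISSUE — free A0,Mu1,Ld1,B1 rp3 wp0
slot 2 (ALU): stall FU — free A0,Mu1,Ld1,B1 rp3 wp0
slot 3 (MUL): stall WR_PORT — free A0,Mu1,Ld1,B1 rp3 wp0
slot 4 (ALU): stall FU — free A0,Mu1,Ld1,B1 rp3 wp0
slot 5 (ALU): stall FU — free A0,Mu1,Ld1,B1 rp3 wp0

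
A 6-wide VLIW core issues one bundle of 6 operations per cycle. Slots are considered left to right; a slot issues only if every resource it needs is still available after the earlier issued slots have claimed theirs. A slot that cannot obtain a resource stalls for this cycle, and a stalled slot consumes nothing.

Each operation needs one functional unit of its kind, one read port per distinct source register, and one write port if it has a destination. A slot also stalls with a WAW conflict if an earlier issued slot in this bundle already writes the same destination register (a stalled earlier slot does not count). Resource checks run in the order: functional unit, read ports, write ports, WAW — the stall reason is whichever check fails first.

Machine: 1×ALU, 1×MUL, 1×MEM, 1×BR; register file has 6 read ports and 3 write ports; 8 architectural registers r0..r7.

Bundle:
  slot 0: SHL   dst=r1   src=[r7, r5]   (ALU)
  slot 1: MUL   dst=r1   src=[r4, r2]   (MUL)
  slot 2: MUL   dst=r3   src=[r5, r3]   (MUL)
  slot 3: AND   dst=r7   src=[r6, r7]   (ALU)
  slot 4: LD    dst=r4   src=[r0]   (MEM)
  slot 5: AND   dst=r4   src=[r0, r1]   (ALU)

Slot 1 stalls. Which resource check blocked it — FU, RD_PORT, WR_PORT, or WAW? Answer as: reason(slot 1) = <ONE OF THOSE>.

reason(slot 1) = WAW

(0) want 1×ALU +2rd +1wr — yes → AL0|MU1|ME1|BR1|rd4|wr2
(1) want 1×MUL +2rd +1wr — WAW → AL0|MU1|ME1|BR1|rd4|wr2
(2) want 1×MUL +2rd +1wr — yes → AL0|MU0|ME1|BR1|rd2|wr1
(3) want 1×ALU +2rd +1wr — FU → AL0|MU0|ME1|BR1|rd2|wr1
(4) want 1×MEM +1rd +1wr — yes → AL0|MU0|ME0|BR1|rd1|wr0
(5) want 1×ALU +2rd +1wr — FU → AL0|MU0|ME0|BR1|rd1|wr0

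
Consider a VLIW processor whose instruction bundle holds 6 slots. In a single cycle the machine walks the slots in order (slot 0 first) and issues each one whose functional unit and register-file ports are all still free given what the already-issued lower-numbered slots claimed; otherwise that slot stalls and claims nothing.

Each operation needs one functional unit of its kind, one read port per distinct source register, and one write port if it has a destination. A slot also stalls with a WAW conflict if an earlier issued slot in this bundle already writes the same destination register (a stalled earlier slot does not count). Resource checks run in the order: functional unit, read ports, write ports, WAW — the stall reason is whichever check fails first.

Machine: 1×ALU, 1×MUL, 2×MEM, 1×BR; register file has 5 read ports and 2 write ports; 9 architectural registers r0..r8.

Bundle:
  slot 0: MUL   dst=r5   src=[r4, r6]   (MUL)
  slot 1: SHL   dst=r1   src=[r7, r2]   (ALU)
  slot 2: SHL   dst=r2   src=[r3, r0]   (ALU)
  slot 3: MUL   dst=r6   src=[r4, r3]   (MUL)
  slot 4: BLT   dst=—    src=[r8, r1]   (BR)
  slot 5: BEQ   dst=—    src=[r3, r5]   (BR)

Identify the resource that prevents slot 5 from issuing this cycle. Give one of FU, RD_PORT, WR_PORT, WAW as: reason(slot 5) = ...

  0. MUL→r5 ⇒ go  {1A/0Mu/2Ld/1B | 3r 1w}
  1. ALU→r1 ⇒ go  {0A/0Mu/2Ld/1B | 1r 0w}
  2. ALU→r2 ⇒ no(FU)  {0A/0Mu/2Ld/1B | 1r 0w}
  3. MUL→r6 ⇒ no(FU)  {0A/0Mu/2Ld/1B | 1r 0w}
  4. BR ⇒ no(RD_PORT)  {0A/0Mu/2Ld/1B | 1r 0w}
  5. BR ⇒ no(RD_PORT)  {0A/0Mu/2Ld/1B | 1r 0w}

reason(slot 5) = RD_PORT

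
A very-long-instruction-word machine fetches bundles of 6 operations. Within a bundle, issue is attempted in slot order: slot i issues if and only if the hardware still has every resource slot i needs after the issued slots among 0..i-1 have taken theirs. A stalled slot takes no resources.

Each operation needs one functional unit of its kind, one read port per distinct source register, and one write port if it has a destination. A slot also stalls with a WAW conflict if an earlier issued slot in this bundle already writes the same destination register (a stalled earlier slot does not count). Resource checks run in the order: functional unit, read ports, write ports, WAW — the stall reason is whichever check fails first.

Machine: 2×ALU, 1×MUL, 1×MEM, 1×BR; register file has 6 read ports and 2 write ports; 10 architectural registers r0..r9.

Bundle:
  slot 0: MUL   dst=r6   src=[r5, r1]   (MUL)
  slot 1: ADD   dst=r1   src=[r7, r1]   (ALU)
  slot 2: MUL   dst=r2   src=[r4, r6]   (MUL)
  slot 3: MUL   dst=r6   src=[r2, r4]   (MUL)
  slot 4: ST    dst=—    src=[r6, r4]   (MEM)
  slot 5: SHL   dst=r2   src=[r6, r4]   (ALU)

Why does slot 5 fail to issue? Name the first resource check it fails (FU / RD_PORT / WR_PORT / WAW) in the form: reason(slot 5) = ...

slot 0 (MUL): ISSUE — free A2,Mu0,Ld1,B1 rp4 wp1
slot 1 (ALU): ISSUE — free A1,Mu0,Ld1,B1 rp2 wp0
slot 2 (MUL): stall FU — free A1,Mu0,Ld1,B1 rp2 wp0
slot 3 (MUL): stall FU — free A1,Mu0,Ld1,B1 rp2 wp0
slot 4 (MEM): ISSUE — free A1,Mu0,Ld0,B1 rp0 wp0
slot 5 (ALU): stall RD_PORT — free A1,Mu0,Ld0,B1 rp0 wp0

reason(slot 5) = RD_PORT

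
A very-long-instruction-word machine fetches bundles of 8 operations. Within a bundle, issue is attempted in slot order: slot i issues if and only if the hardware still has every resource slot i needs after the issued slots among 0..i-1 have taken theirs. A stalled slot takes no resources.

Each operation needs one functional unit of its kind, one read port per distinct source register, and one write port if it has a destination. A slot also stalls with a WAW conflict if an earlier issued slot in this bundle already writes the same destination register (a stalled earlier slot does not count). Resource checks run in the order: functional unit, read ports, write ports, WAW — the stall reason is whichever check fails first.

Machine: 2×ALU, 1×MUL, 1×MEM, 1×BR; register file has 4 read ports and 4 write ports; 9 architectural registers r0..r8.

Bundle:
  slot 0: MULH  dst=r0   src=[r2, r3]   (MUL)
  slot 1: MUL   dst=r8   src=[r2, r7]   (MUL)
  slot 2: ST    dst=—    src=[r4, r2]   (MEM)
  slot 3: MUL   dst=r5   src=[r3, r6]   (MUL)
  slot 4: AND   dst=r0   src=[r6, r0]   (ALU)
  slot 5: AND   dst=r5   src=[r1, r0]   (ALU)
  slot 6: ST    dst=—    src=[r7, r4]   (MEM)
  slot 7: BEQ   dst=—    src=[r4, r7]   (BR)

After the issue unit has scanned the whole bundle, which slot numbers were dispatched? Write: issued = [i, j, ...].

issued = [0, 2]

[0] MUL needs rd=2 wr=1: ok; after: ALU=2 MUL=0 MEM=1 BR=1, R=2, W=3
[1] MUL needs rd=2 wr=1: FU; after: ALU=2 MUL=0 MEM=1 BR=1, R=2, W=3
[2] MEM needs rd=2 wr=0: ok; after: ALU=2 MUL=0 MEM=0 BR=1, R=0, W=3
[3] MUL needs rd=2 wr=1: FU; after: ALU=2 MUL=0 MEM=0 BR=1, R=0, W=3
[4] ALU needs rd=2 wr=1: RD_PORT; after: ALU=2 MUL=0 MEM=0 BR=1, R=0, W=3
[5] ALU needs rd=2 wr=1: RD_PORT; after: ALU=2 MUL=0 MEM=0 BR=1, R=0, W=3
[6] MEM needs rd=2 wr=0: FU; after: ALU=2 MUL=0 MEM=0 BR=1, R=0, W=3
[7] BR needs rd=2 wr=0: RD_PORT; after: ALU=2 MUL=0 MEM=0 BR=1, R=0, W=3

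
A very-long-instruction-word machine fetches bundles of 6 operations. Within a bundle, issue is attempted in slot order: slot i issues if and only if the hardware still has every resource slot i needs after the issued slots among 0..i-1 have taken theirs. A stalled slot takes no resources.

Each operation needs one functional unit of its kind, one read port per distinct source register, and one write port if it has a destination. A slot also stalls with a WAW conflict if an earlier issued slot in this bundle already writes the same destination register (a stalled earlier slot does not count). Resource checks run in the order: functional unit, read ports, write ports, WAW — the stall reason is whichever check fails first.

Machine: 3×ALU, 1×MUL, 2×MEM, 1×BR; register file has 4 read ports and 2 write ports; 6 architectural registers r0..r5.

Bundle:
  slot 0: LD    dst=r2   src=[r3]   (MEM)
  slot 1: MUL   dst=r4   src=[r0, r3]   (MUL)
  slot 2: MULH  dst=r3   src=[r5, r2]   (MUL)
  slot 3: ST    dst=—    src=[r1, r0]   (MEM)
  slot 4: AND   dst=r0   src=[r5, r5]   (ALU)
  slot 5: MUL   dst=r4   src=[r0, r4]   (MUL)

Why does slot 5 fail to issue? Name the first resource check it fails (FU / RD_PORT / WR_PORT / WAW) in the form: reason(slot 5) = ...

(0) want 1×MEM +1rd +1wr — yes → AL3|MU1|ME1|BR1|rd3|wr1
(1) want 1×MUL +2rd +1wr — yes → AL3|MU0|ME1|BR1|rd1|wr0
(2) want 1×MUL +2rd +1wr — FU → AL3|MU0|ME1|BR1|rd1|wr0
(3) want 1×MEM +2rd +0wr — RD_PORT → AL3|MU0|ME1|BR1|rd1|wr0
(4) want 1×ALU +1rd +1wr — WR_PORT → AL3|MU0|ME1|BR1|rd1|wr0
(5) want 1×MUL +2rd +1wr — FU → AL3|MU0|ME1|BR1|rd1|wr0

reason(slot 5) = FU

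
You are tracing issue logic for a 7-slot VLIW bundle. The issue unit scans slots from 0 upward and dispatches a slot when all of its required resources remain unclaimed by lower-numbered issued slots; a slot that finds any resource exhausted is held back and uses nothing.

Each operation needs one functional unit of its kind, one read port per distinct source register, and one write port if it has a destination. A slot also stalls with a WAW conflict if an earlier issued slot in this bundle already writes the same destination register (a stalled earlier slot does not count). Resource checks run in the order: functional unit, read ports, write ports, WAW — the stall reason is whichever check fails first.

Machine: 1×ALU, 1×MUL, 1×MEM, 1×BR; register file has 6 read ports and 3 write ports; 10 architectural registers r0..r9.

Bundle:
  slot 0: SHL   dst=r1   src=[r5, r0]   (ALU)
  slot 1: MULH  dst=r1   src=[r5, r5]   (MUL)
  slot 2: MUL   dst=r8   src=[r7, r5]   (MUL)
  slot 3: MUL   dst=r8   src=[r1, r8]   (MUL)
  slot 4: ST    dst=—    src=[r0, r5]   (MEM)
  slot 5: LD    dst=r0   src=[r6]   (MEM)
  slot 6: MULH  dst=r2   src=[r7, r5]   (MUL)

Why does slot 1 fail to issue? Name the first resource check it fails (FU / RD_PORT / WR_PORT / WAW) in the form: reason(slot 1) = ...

[0] ALU needs rd=2 wr=1: ok; after: ALU=0 MUL=1 MEM=1 BR=1, R=4, W=2
[1] MUL needs rd=1 wr=1: WAW; after: ALU=0 MUL=1 MEM=1 BR=1, R=4, W=2
[2] MUL needs rd=2 wr=1: ok; after: ALU=0 MUL=0 MEM=1 BR=1, R=2, W=1
[3] MUL needs rd=2 wr=1: FU; after: ALU=0 MUL=0 MEM=1 BR=1, R=2, W=1
[4] MEM needs rd=2 wr=0: ok; after: ALU=0 MUL=0 MEM=0 BR=1, R=0, W=1
[5] MEM needs rd=1 wr=1: FU; after: ALU=0 MUL=0 MEM=0 BR=1, R=0, W=1
[6] MUL needs rd=2 wr=1: FU; after: ALU=0 MUL=0 MEM=0 BR=1, R=0, W=1

reason(slot 1) = WAW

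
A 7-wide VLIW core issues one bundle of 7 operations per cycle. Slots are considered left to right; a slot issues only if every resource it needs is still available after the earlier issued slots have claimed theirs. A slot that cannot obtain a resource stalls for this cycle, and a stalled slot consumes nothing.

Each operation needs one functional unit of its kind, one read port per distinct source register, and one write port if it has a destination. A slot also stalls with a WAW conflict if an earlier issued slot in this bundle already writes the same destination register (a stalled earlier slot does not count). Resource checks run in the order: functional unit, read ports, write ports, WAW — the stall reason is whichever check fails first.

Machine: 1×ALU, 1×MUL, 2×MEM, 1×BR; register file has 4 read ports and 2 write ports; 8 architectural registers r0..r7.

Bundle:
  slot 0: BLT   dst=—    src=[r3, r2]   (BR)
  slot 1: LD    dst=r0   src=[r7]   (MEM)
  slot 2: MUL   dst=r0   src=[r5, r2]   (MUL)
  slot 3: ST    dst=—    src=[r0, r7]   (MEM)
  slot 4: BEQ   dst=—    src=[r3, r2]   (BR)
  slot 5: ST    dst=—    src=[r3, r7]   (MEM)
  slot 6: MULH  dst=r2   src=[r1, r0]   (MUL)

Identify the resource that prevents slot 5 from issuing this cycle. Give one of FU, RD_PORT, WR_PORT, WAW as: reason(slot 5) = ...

  0. BR ⇒ go  {1A/1Mu/2Ld/0B | 2r 2w}
  1. MEM→r0 ⇒ go  {1A/1Mu/1Ld/0B | 1r 1w}
  2. MUL→r0 ⇒ no(RD_PORT)  {1A/1Mu/1Ld/0B | 1r 1w}
  3. MEM ⇒ no(RD_PORT)  {1A/1Mu/1Ld/0B | 1r 1w}
  4. BR ⇒ no(FU)  {1A/1Mu/1Ld/0B | 1r 1w}
  5. MEM ⇒ no(RD_PORT)  {1A/1Mu/1Ld/0B | 1r 1w}
  6. MUL→r2 ⇒ no(RD_PORT)  {1A/1Mu/1Ld/0B | 1r 1w}

reason(slot 5) = RD_PORT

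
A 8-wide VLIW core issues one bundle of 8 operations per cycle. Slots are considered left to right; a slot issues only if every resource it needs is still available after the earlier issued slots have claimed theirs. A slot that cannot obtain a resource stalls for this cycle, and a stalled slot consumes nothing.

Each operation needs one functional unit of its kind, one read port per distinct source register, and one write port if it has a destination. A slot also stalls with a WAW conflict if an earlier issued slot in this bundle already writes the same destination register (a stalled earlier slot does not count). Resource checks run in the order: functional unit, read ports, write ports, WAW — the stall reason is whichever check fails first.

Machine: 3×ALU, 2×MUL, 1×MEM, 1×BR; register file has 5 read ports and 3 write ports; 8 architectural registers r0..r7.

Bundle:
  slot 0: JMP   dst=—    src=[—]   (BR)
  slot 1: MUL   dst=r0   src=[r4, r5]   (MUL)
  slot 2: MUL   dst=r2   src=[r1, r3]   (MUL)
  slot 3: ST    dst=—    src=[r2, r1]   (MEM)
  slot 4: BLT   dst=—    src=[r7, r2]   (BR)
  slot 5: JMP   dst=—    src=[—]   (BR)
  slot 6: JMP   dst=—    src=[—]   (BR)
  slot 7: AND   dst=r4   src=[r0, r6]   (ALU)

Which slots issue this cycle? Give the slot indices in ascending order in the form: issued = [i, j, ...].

(0) want 1×BR +0rd +0wr — yes → AL3|MU2|ME1|BR0|rd5|wr3
(1) want 1×MUL +2rd +1wr — yes → AL3|MU1|ME1|BR0|rd3|wr2
(2) want 1×MUL +2rd +1wr — yes → AL3|MU0|ME1|BR0|rd1|wr1
(3) want 1×MEM +2rd +0wr — RD_PORT → AL3|MU0|ME1|BR0|rd1|wr1
(4) want 1×BR +2rd +0wr — FU → AL3|MU0|ME1|BR0|rd1|wr1
(5) want 1×BR +0rd +0wr — FU → AL3|MU0|ME1|BR0|rd1|wr1
(6) want 1×BR +0rd +0wr — FU → AL3|MU0|ME1|BR0|rd1|wr1
(7) want 1×ALU +2rd +1wr — RD_PORT → AL3|MU0|ME1|BR0|rd1|wr1

issued = [0, 1, 2]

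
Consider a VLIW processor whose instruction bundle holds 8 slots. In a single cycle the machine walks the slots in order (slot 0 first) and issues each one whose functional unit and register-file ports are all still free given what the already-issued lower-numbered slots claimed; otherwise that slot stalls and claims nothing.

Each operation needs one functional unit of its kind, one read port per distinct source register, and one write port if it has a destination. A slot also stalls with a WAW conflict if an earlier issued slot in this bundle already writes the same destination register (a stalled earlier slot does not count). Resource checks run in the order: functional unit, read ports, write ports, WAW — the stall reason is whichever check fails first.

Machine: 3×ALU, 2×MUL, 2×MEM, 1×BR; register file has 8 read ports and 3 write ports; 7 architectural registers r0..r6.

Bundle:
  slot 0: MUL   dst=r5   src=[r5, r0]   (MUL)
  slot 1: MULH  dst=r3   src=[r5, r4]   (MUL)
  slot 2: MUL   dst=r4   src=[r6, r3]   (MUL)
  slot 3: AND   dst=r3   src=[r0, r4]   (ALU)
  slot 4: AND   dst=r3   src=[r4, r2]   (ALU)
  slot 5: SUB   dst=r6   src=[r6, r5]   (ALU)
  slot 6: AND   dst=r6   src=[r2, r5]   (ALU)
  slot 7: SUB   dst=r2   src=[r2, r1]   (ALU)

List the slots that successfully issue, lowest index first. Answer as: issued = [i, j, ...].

[0] MUL needs rd=2 wr=1: ok; after: ALU=3 MUL=1 MEM=2 BR=1, R=6, W=2
[1] MUL needs rd=2 wr=1: ok; after: ALU=3 MUL=0 MEM=2 BR=1, R=4, W=1
[2] MUL needs rd=2 wr=1: FU; after: ALU=3 MUL=0 MEM=2 BR=1, R=4, W=1
[3] ALU needs rd=2 wr=1: WAW; after: ALU=3 MUL=0 MEM=2 BR=1, R=4, W=1
[4] ALU needs rd=2 wr=1: WAW; after: ALU=3 MUL=0 MEM=2 BR=1, R=4, W=1
[5] ALU needs rd=2 wr=1: ok; after: ALU=2 MUL=0 MEM=2 BR=1, R=2, W=0
[6] ALU needs rd=2 wr=1: WR_PORT; after: ALU=2 MUL=0 MEM=2 BR=1, R=2, W=0
[7] ALU needs rd=2 wr=1: WR_PORT; after: ALU=2 MUL=0 MEM=2 BR=1, R=2, W=0

issued = [0, 1, 5]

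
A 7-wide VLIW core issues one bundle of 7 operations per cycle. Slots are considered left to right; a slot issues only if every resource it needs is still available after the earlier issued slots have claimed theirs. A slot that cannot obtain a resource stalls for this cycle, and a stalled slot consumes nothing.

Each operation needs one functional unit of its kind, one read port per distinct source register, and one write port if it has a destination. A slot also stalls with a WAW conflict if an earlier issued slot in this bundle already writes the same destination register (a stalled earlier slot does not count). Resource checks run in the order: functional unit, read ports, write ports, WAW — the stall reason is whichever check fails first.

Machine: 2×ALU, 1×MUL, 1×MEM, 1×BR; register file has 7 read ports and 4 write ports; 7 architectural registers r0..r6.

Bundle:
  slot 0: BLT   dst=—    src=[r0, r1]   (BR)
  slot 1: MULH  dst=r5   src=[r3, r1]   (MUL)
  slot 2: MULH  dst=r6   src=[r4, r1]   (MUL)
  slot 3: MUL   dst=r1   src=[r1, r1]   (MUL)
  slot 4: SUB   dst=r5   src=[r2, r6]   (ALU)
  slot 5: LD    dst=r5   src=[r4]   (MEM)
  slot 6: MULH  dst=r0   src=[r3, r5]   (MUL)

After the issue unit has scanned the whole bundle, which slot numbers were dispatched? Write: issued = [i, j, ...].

#0 BR src=r0,r1 dispatched  <A:2 Mu:1 Ld:1 B:0 rd:5 wr:4>
#1 MUL src=r3,r1 dispatched  <A:2 Mu:0 Ld:1 B:0 rd:3 wr:3>
#2 MUL src=r4,r1 held:FU  <A:2 Mu:0 Ld:1 B:0 rd:3 wr:3>
#3 MUL src=r1,r1 held:FU  <A:2 Mu:0 Ld:1 B:0 rd:3 wr:3>
#4 ALU src=r2,r6 held:WAW  <A:2 Mu:0 Ld:1 B:0 rd:3 wr:3>
#5 MEM src=r4 held:WAW  <A:2 Mu:0 Ld:1 B:0 rd:3 wr:3>
#6 MUL src=r3,r5 held:FU  <A:2 Mu:0 Ld:1 B:0 rd:3 wr:3>

issued = [0, 1]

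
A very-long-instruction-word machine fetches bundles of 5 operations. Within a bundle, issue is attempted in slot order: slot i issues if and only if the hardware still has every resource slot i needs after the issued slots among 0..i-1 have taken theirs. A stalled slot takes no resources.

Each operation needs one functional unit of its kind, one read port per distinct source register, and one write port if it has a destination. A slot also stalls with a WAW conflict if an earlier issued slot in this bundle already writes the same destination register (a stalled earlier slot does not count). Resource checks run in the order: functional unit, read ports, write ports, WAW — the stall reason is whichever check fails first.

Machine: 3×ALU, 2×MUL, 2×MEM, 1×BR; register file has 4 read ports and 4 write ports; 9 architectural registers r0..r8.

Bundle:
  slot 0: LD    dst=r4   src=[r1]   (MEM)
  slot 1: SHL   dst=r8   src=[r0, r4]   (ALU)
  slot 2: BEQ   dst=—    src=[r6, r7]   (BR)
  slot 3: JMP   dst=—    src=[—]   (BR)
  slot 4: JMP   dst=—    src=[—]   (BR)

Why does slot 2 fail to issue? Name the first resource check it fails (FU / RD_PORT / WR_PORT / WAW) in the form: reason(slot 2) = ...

reason(slot 2) = RD_PORT

slot 0 (MEM): ISSUE — free A3,Mu2,Ld1,B1 rp3 wp3
slot 1 (ALU): ISSUE — free A2,Mu2,Ld1,B1 rp1 wp2
slot 2 (BR): stall RD_PORT — free A2,Mu2,Ld1,B1 rp1 wp2
slot 3 (BR): ISSUE — free A2,Mu2,Ld1,B0 rp1 wp2
slot 4 (BR): stall FU — free A2,Mu2,Ld1,B0 rp1 wp2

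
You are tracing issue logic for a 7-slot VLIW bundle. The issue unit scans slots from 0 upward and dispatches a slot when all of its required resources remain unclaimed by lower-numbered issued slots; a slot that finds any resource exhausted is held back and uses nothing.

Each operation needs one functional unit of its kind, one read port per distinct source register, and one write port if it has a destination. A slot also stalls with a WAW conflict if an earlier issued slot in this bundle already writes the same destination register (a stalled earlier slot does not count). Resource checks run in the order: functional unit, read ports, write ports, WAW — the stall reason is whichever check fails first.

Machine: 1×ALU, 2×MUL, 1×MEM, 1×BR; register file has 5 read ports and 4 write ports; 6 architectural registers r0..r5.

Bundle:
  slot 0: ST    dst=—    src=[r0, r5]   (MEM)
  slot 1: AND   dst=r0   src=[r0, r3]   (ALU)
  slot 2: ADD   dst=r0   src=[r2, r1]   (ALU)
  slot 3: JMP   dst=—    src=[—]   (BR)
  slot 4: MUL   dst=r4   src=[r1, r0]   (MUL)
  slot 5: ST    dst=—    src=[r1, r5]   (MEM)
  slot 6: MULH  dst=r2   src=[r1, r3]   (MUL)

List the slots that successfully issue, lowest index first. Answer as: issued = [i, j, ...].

slot 0 (MEM): ISSUE — free A1,Mu2,Ld0,B1 rp3 wp4
slot 1 (ALU): ISSUE — free A0,Mu2,Ld0,B1 rp1 wp3
slot 2 (ALU): stall FU — free A0,Mu2,Ld0,B1 rp1 wp3
slot 3 (BR): ISSUE — free A0,Mu2,Ld0,B0 rp1 wp3
slot 4 (MUL): stall RD_PORT — free A0,Mu2,Ld0,B0 rp1 wp3
slot 5 (MEM): stall FU — free A0,Mu2,Ld0,B0 rp1 wp3
slot 6 (MUL): stall RD_PORT — free A0,Mu2,Ld0,B0 rp1 wp3

issued = [0, 1, 3]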